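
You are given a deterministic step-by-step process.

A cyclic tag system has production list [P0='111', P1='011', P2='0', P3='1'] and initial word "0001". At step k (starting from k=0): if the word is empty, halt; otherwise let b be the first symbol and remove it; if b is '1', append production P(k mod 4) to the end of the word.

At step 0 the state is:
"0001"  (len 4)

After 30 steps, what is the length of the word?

[0] "0001"  (len 4)
[1] "001"  (len 3)
[2] "01"  (len 2)
[3] "1"  (len 1)
[4] "1"  (len 1)
[5] "111"  (len 3)
[6] "11011"  (len 5)
[7] "10110"  (len 5)
[8] "01101"  (len 5)
[9] "1101"  (len 4)
[10] "101011"  (len 6)
[11] "010110"  (len 6)
[12] "10110"  (len 5)
[13] "0110111"  (len 7)
[14] "110111"  (len 6)
[15] "101110"  (len 6)
[16] "011101"  (len 6)
[17] "11101"  (len 5)
[18] "1101011"  (len 7)
[19] "1010110"  (len 7)
[20] "0101101"  (len 7)
[21] "101101"  (len 6)
[22] "01101011"  (len 8)
[23] "1101011"  (len 7)
[24] "1010111"  (len 7)
[25] "010111111"  (len 9)
[26] "10111111"  (len 8)
[27] "01111110"  (len 8)
[28] "1111110"  (len 7)
[29] "111110111"  (len 9)
[30] "11110111011"  (len 11)

11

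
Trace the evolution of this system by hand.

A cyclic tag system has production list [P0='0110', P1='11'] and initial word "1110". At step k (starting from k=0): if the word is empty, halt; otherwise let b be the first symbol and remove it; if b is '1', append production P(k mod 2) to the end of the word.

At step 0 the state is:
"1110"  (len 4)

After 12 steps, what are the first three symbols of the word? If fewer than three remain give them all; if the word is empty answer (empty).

k=0  "1110"  (len 4)
k=1  "1100110"  (len 7)
k=2  "10011011"  (len 8)
k=3  "00110110110"  (len 11)
k=4  "0110110110"  (len 10)
k=5  "110110110"  (len 9)
k=6  "1011011011"  (len 10)
k=7  "0110110110110"  (len 13)
k=8  "110110110110"  (len 12)
k=9  "101101101100110"  (len 15)
k=10  "0110110110011011"  (len 16)
k=11  "110110110011011"  (len 15)
k=12  "1011011001101111"  (len 16)

101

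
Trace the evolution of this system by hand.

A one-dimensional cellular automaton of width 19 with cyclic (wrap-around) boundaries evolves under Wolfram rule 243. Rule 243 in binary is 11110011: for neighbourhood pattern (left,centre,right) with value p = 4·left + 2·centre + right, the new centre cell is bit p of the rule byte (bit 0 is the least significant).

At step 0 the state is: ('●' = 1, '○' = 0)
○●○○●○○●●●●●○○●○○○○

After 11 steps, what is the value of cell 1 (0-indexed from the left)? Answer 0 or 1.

k=0  ○●○○●○○●●●●●○○●○○○○
k=1  ●○●●○●●○●●●●●●○●●●●
k=2  ●●○●●○●●○●●●●●●○●●●
k=3  ●●●○●●○●●○●●●●●●○●●
k=4  ●●●●○●●○●●○●●●●●●○●
k=5  ●●●●●○●●○●●○●●●●●●○
k=6  ○●●●●●○●●○●●○●●●●●●
k=7  ●○●●●●●○●●○●●○●●●●●
k=8  ●●○●●●●●○●●○●●○●●●●
k=9  ●●●○●●●●●○●●○●●○●●●
k=10  ●●●●○●●●●●○●●○●●○●●
k=11  ●●●●●○●●●●●○●●○●●○●

1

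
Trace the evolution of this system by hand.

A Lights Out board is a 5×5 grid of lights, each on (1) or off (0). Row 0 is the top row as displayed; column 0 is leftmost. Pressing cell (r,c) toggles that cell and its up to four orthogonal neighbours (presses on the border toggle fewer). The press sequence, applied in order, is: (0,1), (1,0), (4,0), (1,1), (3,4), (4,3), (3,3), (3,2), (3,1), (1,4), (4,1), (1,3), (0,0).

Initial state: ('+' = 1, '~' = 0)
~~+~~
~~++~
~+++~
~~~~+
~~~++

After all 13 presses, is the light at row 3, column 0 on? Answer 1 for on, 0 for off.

k=0  ~~+~~
~~++~
~+++~
~~~~+
~~~++
k=1  ++~~~
~+++~
~+++~
~~~~+
~~~++
k=2  ~+~~~
+~++~
++++~
~~~~+
~~~++
k=3  ~+~~~
+~++~
++++~
+~~~+
++~++
k=4  ~~~~~
~+~+~
+~++~
+~~~+
++~++
k=5  ~~~~~
~+~+~
+~+++
+~~+~
++~+~
k=6  ~~~~~
~+~+~
+~+++
+~~~~
+++~+
k=7  ~~~~~
~+~+~
+~+~+
+~+++
+++++
k=8  ~~~~~
~+~+~
+~~~+
++~~+
++~++
k=9  ~~~~~
~+~+~
++~~+
~~+~+
+~~++
k=10  ~~~~+
~+~~+
++~~~
~~+~+
+~~++
k=11  ~~~~+
~+~~+
++~~~
~++~+
~++++
k=12  ~~~++
~+++~
++~+~
~++~+
~++++
k=13  ++~++
++++~
++~+~
~++~+
~++++

0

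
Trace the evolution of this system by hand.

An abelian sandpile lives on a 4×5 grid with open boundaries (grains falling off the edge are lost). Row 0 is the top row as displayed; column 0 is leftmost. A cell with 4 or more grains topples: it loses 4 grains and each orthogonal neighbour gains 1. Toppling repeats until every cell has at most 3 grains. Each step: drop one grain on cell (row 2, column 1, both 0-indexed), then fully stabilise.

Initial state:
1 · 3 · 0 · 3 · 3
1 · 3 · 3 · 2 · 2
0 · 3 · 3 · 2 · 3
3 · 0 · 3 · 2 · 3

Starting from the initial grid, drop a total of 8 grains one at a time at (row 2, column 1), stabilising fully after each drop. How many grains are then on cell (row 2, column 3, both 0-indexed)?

3

t=0: 1 · 3 · 0 · 3 · 3
1 · 3 · 3 · 2 · 2
0 · 3 · 3 · 2 · 3
3 · 0 · 3 · 2 · 3
t=1: 2 · 0 · 2 · 3 · 3
2 · 2 · 1 · 3 · 2
1 · 2 · 2 · 3 · 3
3 · 2 · 0 · 3 · 3
t=2: 2 · 0 · 2 · 3 · 3
2 · 2 · 1 · 3 · 2
1 · 3 · 2 · 3 · 3
3 · 2 · 0 · 3 · 3
t=3: 2 · 0 · 2 · 3 · 3
2 · 3 · 1 · 3 · 2
2 · 0 · 3 · 3 · 3
3 · 3 · 0 · 3 · 3
t=4: 2 · 0 · 2 · 3 · 3
2 · 3 · 1 · 3 · 2
2 · 1 · 3 · 3 · 3
3 · 3 · 0 · 3 · 3
t=5: 2 · 0 · 2 · 3 · 3
2 · 3 · 1 · 3 · 2
2 · 2 · 3 · 3 · 3
3 · 3 · 0 · 3 · 3
t=6: 2 · 0 · 2 · 3 · 3
2 · 3 · 1 · 3 · 2
2 · 3 · 3 · 3 · 3
3 · 3 · 0 · 3 · 3
t=7: 3 · 2 · 0 · 2 · 1
0 · 3 · 1 · 3 · 1
2 · 0 · 3 · 3 · 2
1 · 2 · 3 · 1 · 1
t=8: 3 · 2 · 0 · 2 · 1
0 · 3 · 1 · 3 · 1
2 · 1 · 3 · 3 · 2
1 · 2 · 3 · 1 · 1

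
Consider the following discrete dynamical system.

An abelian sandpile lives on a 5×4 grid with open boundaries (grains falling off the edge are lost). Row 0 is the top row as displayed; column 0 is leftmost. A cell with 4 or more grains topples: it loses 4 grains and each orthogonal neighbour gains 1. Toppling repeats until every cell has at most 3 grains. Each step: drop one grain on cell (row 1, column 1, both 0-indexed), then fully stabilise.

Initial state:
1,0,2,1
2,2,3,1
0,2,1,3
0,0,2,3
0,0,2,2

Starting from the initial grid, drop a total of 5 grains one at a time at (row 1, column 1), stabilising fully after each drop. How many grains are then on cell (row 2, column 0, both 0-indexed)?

2

t=0: 1,0,2,1
2,2,3,1
0,2,1,3
0,0,2,3
0,0,2,2
t=1: 1,0,2,1
2,3,3,1
0,2,1,3
0,0,2,3
0,0,2,2
t=2: 1,1,3,1
3,1,0,2
0,3,2,3
0,0,2,3
0,0,2,2
t=3: 1,1,3,1
3,2,0,2
0,3,2,3
0,0,2,3
0,0,2,2
t=4: 1,1,3,1
3,3,0,2
0,3,2,3
0,0,2,3
0,0,2,2
t=5: 2,2,3,1
0,2,1,2
2,0,3,3
0,1,2,3
0,0,2,2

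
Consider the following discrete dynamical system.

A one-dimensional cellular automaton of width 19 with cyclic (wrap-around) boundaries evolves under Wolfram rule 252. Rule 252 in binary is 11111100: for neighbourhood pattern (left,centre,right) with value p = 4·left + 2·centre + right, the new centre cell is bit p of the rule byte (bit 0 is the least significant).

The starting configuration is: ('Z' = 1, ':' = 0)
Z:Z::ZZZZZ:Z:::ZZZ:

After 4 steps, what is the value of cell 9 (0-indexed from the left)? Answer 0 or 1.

1

0) Z:Z::ZZZZZ:Z:::ZZZ:
1) ZZZZ:ZZZZZZZZ::ZZZZ
2) ZZZZZZZZZZZZZZ:ZZZZ
3) ZZZZZZZZZZZZZZZZZZZ
4) ZZZZZZZZZZZZZZZZZZZ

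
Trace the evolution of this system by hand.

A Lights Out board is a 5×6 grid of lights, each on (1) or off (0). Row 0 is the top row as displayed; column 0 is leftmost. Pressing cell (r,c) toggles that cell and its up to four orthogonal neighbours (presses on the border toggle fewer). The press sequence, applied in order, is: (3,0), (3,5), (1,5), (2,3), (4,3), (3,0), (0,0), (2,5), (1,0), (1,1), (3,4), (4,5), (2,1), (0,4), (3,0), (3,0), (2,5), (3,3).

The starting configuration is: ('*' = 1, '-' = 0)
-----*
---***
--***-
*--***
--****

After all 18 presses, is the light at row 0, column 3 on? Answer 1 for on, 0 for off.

1

t=0: -----*
---***
--***-
*--***
--****
t=1: -----*
---***
*-***-
-*-***
*-****
t=2: -----*
---***
*-****
-*-*--
*-***-
t=3: ------
---*--
*-***-
-*-*--
*-***-
t=4: ------
------
*-----
-*----
*-***-
t=5: ------
------
*-----
-*-*--
*-----
t=6: ------
------
------
*--*--
------
t=7: **----
*-----
------
*--*--
------
t=8: **----
*----*
----**
*--*-*
------
t=9: -*----
-*---*
*---**
*--*-*
------
t=10: ------
*-*--*
**--**
*--*-*
------
t=11: ------
*-*--*
**---*
*---*-
----*-
t=12: ------
*-*--*
**---*
*---**
-----*
t=13: ------
***--*
--*--*
**--**
-----*
t=14: ---***
***-**
--*--*
**--**
-----*
t=15: ---***
***-**
*-*--*
----**
*----*
t=16: ---***
***-**
--*--*
**--**
-----*
t=17: ---***
***-*-
--*-*-
**--*-
-----*
t=18: ---***
***-*-
--***-
****--
---*-*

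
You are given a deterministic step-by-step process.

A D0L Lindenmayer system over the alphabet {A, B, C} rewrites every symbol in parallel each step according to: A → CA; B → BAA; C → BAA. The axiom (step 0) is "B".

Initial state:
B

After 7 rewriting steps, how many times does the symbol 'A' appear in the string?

[0] B
[1] BAA
[2] BAACACA
[3] BAACACABAACABAACA
[4] BAACACABAACABAACABAACACABAACABAACACABAACA
[5] BAACACABAACABAACABAACACABAACABAACACABAACABAACACABAACABAACABAACACABAACABAACACABAACABAACABAACACABAACA
[6] BAACACABAACABAACABAACACABAACABAACACABAACABAACACABAACABAACA…BAACABAACACABAACABAACACABAACABAACACABAACABAACABAACACABAACA  (len 239)
[7] BAACACABAACABAACABAACACABAACABAACACABAACABAACACABAACABAACA…BAACABAACACABAACABAACACABAACABAACACABAACABAACABAACACABAACA  (len 577)

338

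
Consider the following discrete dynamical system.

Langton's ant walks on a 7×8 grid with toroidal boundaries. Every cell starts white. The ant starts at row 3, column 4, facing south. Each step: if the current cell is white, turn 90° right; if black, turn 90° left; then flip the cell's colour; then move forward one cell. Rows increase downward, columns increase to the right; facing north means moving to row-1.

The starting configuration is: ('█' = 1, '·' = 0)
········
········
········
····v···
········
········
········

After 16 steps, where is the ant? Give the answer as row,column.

3,4

k=0  ········
········
········
····v···
········
········
········
k=1  ········
········
········
···<█···
········
········
········
k=2  ········
········
···^····
···██···
········
········
········
k=3  ········
········
···█>···
···██···
········
········
········
k=4  ········
········
···██···
···█v···
········
········
········
k=5  ········
········
···██···
···█·>··
········
········
········
k=6  ········
········
···██···
···█·█··
·····v··
········
········
k=7  ········
········
···██···
···█·█··
····<█··
········
········
k=8  ········
········
···██···
···█^█··
····██··
········
········
k=9  ········
········
···██···
···██>··
····██··
········
········
k=10  ········
········
···██^··
···██···
····██··
········
········
k=11  ········
········
···███>·
···██···
····██··
········
········
k=12  ········
········
···████·
···██·v·
····██··
········
········
k=13  ········
········
···████·
···██<█·
····██··
········
········
k=14  ········
········
···██^█·
···████·
····██··
········
········
k=15  ········
········
···█<·█·
···████·
····██··
········
········
k=16  ········
········
···█··█·
···█v██·
····██··
········
········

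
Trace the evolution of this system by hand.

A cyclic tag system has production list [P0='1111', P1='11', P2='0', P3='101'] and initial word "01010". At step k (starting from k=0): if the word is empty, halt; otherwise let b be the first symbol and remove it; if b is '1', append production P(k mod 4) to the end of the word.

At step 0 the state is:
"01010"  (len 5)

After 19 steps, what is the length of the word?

step 0: "01010"  (len 5)
step 1: "1010"  (len 4)
step 2: "01011"  (len 5)
step 3: "1011"  (len 4)
step 4: "011101"  (len 6)
step 5: "11101"  (len 5)
step 6: "110111"  (len 6)
step 7: "101110"  (len 6)
step 8: "01110101"  (len 8)
step 9: "1110101"  (len 7)
step 10: "11010111"  (len 8)
step 11: "10101110"  (len 8)
step 12: "0101110101"  (len 10)
step 13: "101110101"  (len 9)
step 14: "0111010111"  (len 10)
step 15: "111010111"  (len 9)
step 16: "11010111101"  (len 11)
step 17: "10101111011111"  (len 14)
step 18: "010111101111111"  (len 15)
step 19: "10111101111111"  (len 14)

14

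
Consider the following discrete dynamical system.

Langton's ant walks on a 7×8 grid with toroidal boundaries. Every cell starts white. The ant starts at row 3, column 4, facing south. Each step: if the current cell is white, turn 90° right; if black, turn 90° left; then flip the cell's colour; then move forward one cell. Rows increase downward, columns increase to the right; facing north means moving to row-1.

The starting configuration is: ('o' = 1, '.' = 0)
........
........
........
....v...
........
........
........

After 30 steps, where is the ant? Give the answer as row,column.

0) ........
........
........
....v...
........
........
........
1) ........
........
........
...<o...
........
........
........
2) ........
........
...^....
...oo...
........
........
........
3) ........
........
...o>...
...oo...
........
........
........
4) ........
........
...oo...
...ov...
........
........
........
5) ........
........
...oo...
...o.>..
........
........
........
6) ........
........
...oo...
...o.o..
.....v..
........
........
7) ........
........
...oo...
...o.o..
....<o..
........
........
8) ........
........
...oo...
...o^o..
....oo..
........
........
9) ........
........
...oo...
...oo>..
....oo..
........
........
10) ........
........
...oo^..
...oo...
....oo..
........
........
11) ........
........
...ooo>.
...oo...
....oo..
........
........
12) ........
........
...oooo.
...oo.v.
....oo..
........
........
13) ........
........
...oooo.
...oo<o.
....oo..
........
........
14) ........
........
...oo^o.
...oooo.
....oo..
........
........
15) ........
........
...o<.o.
...oooo.
....oo..
........
........
16) ........
........
...o..o.
...ovoo.
....oo..
........
........
17) ........
........
...o..o.
...o.>o.
....oo..
........
........
18) ........
........
...o.^o.
...o..o.
....oo..
........
........
19) ........
........
...o.o>.
...o..o.
....oo..
........
........
20) ........
......^.
...o.o..
...o..o.
....oo..
........
........
21) ........
......o>
...o.o..
...o..o.
....oo..
........
........
22) ........
......oo
...o.o.v
...o..o.
....oo..
........
........
23) ........
......oo
...o.o<o
...o..o.
....oo..
........
........
24) ........
......^o
...o.ooo
...o..o.
....oo..
........
........
25) ........
.....<.o
...o.ooo
...o..o.
....oo..
........
........
26) .....^..
.....o.o
...o.ooo
...o..o.
....oo..
........
........
27) .....o>.
.....o.o
...o.ooo
...o..o.
....oo..
........
........
28) .....oo.
.....ovo
...o.ooo
...o..o.
....oo..
........
........
29) .....oo.
.....<oo
...o.ooo
...o..o.
....oo..
........
........
30) .....oo.
......oo
...o.voo
...o..o.
....oo..
........
........

2,5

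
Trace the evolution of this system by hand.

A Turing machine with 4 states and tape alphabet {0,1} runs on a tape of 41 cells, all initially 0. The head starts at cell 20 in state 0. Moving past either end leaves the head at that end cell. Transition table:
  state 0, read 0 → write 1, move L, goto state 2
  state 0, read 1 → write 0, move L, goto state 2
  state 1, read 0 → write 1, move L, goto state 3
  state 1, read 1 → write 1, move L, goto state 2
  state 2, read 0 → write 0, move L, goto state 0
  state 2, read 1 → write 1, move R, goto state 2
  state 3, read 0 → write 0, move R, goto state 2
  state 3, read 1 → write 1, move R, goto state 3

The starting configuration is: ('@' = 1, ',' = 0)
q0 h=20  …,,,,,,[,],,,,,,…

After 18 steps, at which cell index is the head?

k=0  q0 h=20  …,,,,,,[,],,,,,,…
k=1  q2 h=19  …,,,,,,[,]@,,,,,…
k=2  q0 h=18  …,,,,,,[,],@,,,,…
k=3  q2 h=17  …,,,,,,[,]@,@,,,…
k=4  q0 h=16  …,,,,,,[,],@,@,,…
k=5  q2 h=15  …,,,,,,[,]@,@,@,…
k=6  q0 h=14  …,,,,,,[,],@,@,@…
k=7  q2 h=13  …,,,,,,[,]@,@,@,…
k=8  q0 h=12  …,,,,,,[,],@,@,@…
k=9  q2 h=11  …,,,,,,[,]@,@,@,…
k=10  q0 h=10  …,,,,,,[,],@,@,@…
k=11  q2 h= 9  …,,,,,,[,]@,@,@,…
k=12  q0 h= 8  …,,,,,,[,],@,@,@…
k=13  q2 h= 7  …,,,,,,[,]@,@,@,…
k=14  q0 h= 6  |,,,,,,[,],@,@,@…
k=15  q2 h= 5  |,,,,,[,]@,@,@,…
k=16  q0 h= 4  |,,,,[,],@,@,@…
k=17  q2 h= 3  |,,,[,]@,@,@,…
k=18  q0 h= 2  |,,[,],@,@,@…

2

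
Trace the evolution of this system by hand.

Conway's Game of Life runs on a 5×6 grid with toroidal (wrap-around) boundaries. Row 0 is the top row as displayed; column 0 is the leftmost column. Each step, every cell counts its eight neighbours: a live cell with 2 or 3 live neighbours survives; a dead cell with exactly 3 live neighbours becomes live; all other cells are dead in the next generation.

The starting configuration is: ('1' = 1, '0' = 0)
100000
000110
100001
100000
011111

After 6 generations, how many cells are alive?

3

0) 100000
000110
100001
100000
011111
1) 110000
100010
100011
001100
011111
2) 000000
000010
110010
000000
000011
3) 000011
000001
000001
100010
000000
4) 000011
100001
100011
000001
000010
5) 100010
000000
000010
100000
000010
6) 000001
000001
000000
000001
000000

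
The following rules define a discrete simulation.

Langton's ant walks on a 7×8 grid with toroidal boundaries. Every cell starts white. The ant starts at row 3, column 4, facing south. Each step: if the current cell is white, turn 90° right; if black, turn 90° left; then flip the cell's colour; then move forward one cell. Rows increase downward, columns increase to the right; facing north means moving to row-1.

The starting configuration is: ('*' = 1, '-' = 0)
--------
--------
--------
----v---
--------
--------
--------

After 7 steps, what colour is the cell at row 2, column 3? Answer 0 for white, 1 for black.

step 0: --------
--------
--------
----v---
--------
--------
--------
step 1: --------
--------
--------
---<*---
--------
--------
--------
step 2: --------
--------
---^----
---**---
--------
--------
--------
step 3: --------
--------
---*>---
---**---
--------
--------
--------
step 4: --------
--------
---**---
---*v---
--------
--------
--------
step 5: --------
--------
---**---
---*->--
--------
--------
--------
step 6: --------
--------
---**---
---*-*--
-----v--
--------
--------
step 7: --------
--------
---**---
---*-*--
----<*--
--------
--------

1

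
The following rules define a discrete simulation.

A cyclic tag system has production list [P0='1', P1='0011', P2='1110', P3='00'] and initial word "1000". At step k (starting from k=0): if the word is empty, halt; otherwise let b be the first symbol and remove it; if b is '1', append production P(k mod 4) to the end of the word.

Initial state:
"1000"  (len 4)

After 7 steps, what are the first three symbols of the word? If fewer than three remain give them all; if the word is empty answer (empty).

011

gen 0: "1000"  (len 4)
gen 1: "0001"  (len 4)
gen 2: "001"  (len 3)
gen 3: "01"  (len 2)
gen 4: "1"  (len 1)
gen 5: "1"  (len 1)
gen 6: "0011"  (len 4)
gen 7: "011"  (len 3)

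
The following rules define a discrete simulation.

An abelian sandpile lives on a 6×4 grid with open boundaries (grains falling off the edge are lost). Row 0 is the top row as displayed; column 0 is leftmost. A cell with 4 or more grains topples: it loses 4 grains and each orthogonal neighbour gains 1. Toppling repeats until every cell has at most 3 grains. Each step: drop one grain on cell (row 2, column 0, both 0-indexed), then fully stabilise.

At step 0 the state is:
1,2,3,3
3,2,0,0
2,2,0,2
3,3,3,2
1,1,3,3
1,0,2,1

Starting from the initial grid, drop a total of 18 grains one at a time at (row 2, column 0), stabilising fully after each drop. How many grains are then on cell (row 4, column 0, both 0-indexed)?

1

step 0: 1,2,3,3
3,2,0,0
2,2,0,2
3,3,3,2
1,1,3,3
1,0,2,1
step 1: 1,2,3,3
3,2,0,0
3,2,0,2
3,3,3,2
1,1,3,3
1,0,2,1
step 2: 2,3,3,3
1,0,1,0
3,1,2,3
1,2,2,0
2,3,1,1
1,0,3,2
step 3: 2,3,3,3
2,0,1,0
0,2,2,3
2,2,2,0
2,3,1,1
1,0,3,2
step 4: 2,3,3,3
2,0,1,0
1,2,2,3
2,2,2,0
2,3,1,1
1,0,3,2
step 5: 2,3,3,3
2,0,1,0
2,2,2,3
2,2,2,0
2,3,1,1
1,0,3,2
step 6: 2,3,3,3
2,0,1,0
3,2,2,3
2,2,2,0
2,3,1,1
1,0,3,2
step 7: 2,3,3,3
3,0,1,0
0,3,2,3
3,2,2,0
2,3,1,1
1,0,3,2
step 8: 2,3,3,3
3,0,1,0
1,3,2,3
3,2,2,0
2,3,1,1
1,0,3,2
step 9: 2,3,3,3
3,0,1,0
2,3,2,3
3,2,2,0
2,3,1,1
1,0,3,2
step 10: 2,3,3,3
3,0,1,0
3,3,2,3
3,2,2,0
2,3,1,1
1,0,3,2
step 11: 3,3,3,3
0,2,1,0
3,1,3,3
2,1,3,0
0,1,2,1
2,1,3,2
step 12: 3,3,3,3
1,2,1,0
0,2,3,3
3,1,3,0
0,1,2,1
2,1,3,2
step 13: 3,3,3,3
1,2,1,0
1,2,3,3
3,1,3,0
0,1,2,1
2,1,3,2
step 14: 3,3,3,3
1,2,1,0
2,2,3,3
3,1,3,0
0,1,2,1
2,1,3,2
step 15: 3,3,3,3
1,2,1,0
3,2,3,3
3,1,3,0
0,1,2,1
2,1,3,2
step 16: 3,3,3,3
2,2,1,0
1,3,3,3
0,2,3,0
1,1,2,1
2,1,3,2
step 17: 3,3,3,3
2,2,1,0
2,3,3,3
0,2,3,0
1,1,2,1
2,1,3,2
step 18: 3,3,3,3
2,2,1,0
3,3,3,3
0,2,3,0
1,1,2,1
2,1,3,2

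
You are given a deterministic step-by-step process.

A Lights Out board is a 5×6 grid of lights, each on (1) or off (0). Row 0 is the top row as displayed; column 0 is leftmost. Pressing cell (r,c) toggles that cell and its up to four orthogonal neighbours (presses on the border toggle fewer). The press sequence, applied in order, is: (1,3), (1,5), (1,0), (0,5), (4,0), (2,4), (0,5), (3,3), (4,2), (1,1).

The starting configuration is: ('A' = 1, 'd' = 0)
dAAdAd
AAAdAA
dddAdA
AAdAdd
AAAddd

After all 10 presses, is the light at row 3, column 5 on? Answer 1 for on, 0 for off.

0

step 0: dAAdAd
AAAdAA
dddAdA
AAdAdd
AAAddd
step 1: dAAAAd
AAdAdA
dddddA
AAdAdd
AAAddd
step 2: dAAAAA
AAdAAd
dddddd
AAdAdd
AAAddd
step 3: AAAAAA
dddAAd
Addddd
AAdAdd
AAAddd
step 4: AAAAdd
dddAAA
Addddd
AAdAdd
AAAddd
step 5: AAAAdd
dddAAA
Addddd
dAdAdd
ddAddd
step 6: AAAAdd
dddAdA
AddAAA
dAdAAd
ddAddd
step 7: AAAAAA
dddAdd
AddAAA
dAdAAd
ddAddd
step 8: AAAAAA
dddAdd
AdddAA
dAAddd
ddAAdd
step 9: AAAAAA
dddAdd
AdddAA
dAdddd
dAdddd
step 10: AdAAAA
AAAAdd
AAddAA
dAdddd
dAdddd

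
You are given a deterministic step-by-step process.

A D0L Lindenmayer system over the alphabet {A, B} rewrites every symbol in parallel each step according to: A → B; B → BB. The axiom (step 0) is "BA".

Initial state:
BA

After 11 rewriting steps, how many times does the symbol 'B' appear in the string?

[0] BA
[1] BBB
[2] BBBBBB
[3] BBBBBBBBBBBB
[4] BBBBBBBBBBBBBBBBBBBBBBBB
[5] BBBBBBBBBBBBBBBBBBBBBBBBBBBBBBBBBBBBBBBBBBBBBBBB
[6] BBBBBBBBBBBBBBBBBBBBBBBBBBBBBBBBBBBBBBBBBBBBBBBBBBBBBBBBBBBBBBBBBBBBBBBBBBBBBBBBBBBBBBBBBBBBBBBB
[7] BBBBBBBBBBBBBBBBBBBBBBBBBBBBBBBBBBBBBBBBBBBBBBBBBBBBBBBBBB…BBBBBBBBBBBBBBBBBBBBBBBBBBBBBBBBBBBBBBBBBBBBBBBBBBBBBBBBBB  (len 192)
[8] BBBBBBBBBBBBBBBBBBBBBBBBBBBBBBBBBBBBBBBBBBBBBBBBBBBBBBBBBB…BBBBBBBBBBBBBBBBBBBBBBBBBBBBBBBBBBBBBBBBBBBBBBBBBBBBBBBBBB  (len 384)
[9] BBBBBBBBBBBBBBBBBBBBBBBBBBBBBBBBBBBBBBBBBBBBBBBBBBBBBBBBBB…BBBBBBBBBBBBBBBBBBBBBBBBBBBBBBBBBBBBBBBBBBBBBBBBBBBBBBBBBB  (len 768)
[10] BBBBBBBBBBBBBBBBBBBBBBBBBBBBBBBBBBBBBBBBBBBBBBBBBBBBBBBBBB…BBBBBBBBBBBBBBBBBBBBBBBBBBBBBBBBBBBBBBBBBBBBBBBBBBBBBBBBBB  (len 1536)
[11] BBBBBBBBBBBBBBBBBBBBBBBBBBBBBBBBBBBBBBBBBBBBBBBBBBBBBBBBBB…BBBBBBBBBBBBBBBBBBBBBBBBBBBBBBBBBBBBBBBBBBBBBBBBBBBBBBBBBB  (len 3072)

3072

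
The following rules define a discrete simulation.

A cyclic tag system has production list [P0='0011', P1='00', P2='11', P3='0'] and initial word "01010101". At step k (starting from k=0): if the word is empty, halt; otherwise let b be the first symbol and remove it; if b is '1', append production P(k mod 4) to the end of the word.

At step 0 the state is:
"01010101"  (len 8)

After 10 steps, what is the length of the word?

4

k=0  "01010101"  (len 8)
k=1  "1010101"  (len 7)
k=2  "01010100"  (len 8)
k=3  "1010100"  (len 7)
k=4  "0101000"  (len 7)
k=5  "101000"  (len 6)
k=6  "0100000"  (len 7)
k=7  "100000"  (len 6)
k=8  "000000"  (len 6)
k=9  "00000"  (len 5)
k=10  "0000"  (len 4)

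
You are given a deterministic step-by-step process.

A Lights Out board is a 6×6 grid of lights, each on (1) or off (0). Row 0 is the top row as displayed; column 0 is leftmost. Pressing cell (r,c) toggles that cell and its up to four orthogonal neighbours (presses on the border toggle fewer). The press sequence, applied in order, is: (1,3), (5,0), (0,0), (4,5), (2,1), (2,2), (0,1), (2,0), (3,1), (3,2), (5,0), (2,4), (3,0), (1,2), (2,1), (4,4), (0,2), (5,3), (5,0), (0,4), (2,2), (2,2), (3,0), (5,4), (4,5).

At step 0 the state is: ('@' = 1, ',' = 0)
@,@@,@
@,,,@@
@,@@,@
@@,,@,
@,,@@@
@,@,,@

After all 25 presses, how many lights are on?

step 0: @,@@,@
@,,,@@
@,@@,@
@@,,@,
@,,@@@
@,@,,@
step 1: @,@,,@
@,@@,@
@,@,,@
@@,,@,
@,,@@@
@,@,,@
step 2: @,@,,@
@,@@,@
@,@,,@
@@,,@,
,,,@@@
,@@,,@
step 3: ,@@,,@
,,@@,@
@,@,,@
@@,,@,
,,,@@@
,@@,,@
step 4: ,@@,,@
,,@@,@
@,@,,@
@@,,@@
,,,@,,
,@@,,,
step 5: ,@@,,@
,@@@,@
,@,,,@
@,,,@@
,,,@,,
,@@,,,
step 6: ,@@,,@
,@,@,@
,,@@,@
@,@,@@
,,,@,,
,@@,,,
step 7: @,,,,@
,,,@,@
,,@@,@
@,@,@@
,,,@,,
,@@,,,
step 8: @,,,,@
@,,@,@
@@@@,@
,,@,@@
,,,@,,
,@@,,,
step 9: @,,,,@
@,,@,@
@,@@,@
@@,,@@
,@,@,,
,@@,,,
step 10: @,,,,@
@,,@,@
@,,@,@
@,@@@@
,@@@,,
,@@,,,
step 11: @,,,,@
@,,@,@
@,,@,@
@,@@@@
@@@@,,
@,@,,,
step 12: @,,,,@
@,,@@@
@,,,@,
@,@@,@
@@@@,,
@,@,,,
step 13: @,,,,@
@,,@@@
,,,,@,
,@@@,@
,@@@,,
@,@,,,
step 14: @,@,,@
@@@,@@
,,@,@,
,@@@,@
,@@@,,
@,@,,,
step 15: @,@,,@
@,@,@@
@@,,@,
,,@@,@
,@@@,,
@,@,,,
step 16: @,@,,@
@,@,@@
@@,,@,
,,@@@@
,@@,@@
@,@,@,
step 17: @@,@,@
@,,,@@
@@,,@,
,,@@@@
,@@,@@
@,@,@,
step 18: @@,@,@
@,,,@@
@@,,@,
,,@@@@
,@@@@@
@,,@,,
step 19: @@,@,@
@,,,@@
@@,,@,
,,@@@@
@@@@@@
,@,@,,
step 20: @@,,@,
@,,,,@
@@,,@,
,,@@@@
@@@@@@
,@,@,,
step 21: @@,,@,
@,@,,@
@,@@@,
,,,@@@
@@@@@@
,@,@,,
step 22: @@,,@,
@,,,,@
@@,,@,
,,@@@@
@@@@@@
,@,@,,
step 23: @@,,@,
@,,,,@
,@,,@,
@@@@@@
,@@@@@
,@,@,,
step 24: @@,,@,
@,,,,@
,@,,@,
@@@@@@
,@@@,@
,@,,@@
step 25: @@,,@,
@,,,,@
,@,,@,
@@@@@,
,@@@@,
,@,,@,

18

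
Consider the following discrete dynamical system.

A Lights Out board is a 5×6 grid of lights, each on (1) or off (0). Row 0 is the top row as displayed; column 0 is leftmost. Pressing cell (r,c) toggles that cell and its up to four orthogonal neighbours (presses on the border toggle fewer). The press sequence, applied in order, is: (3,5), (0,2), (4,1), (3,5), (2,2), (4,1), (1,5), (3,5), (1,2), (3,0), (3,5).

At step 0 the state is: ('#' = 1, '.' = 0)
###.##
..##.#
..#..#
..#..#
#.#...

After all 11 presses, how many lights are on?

k=0  ###.##
..##.#
..#..#
..#..#
#.#...
k=1  ###.##
..##.#
..#...
..#.#.
#.#..#
k=2  #..###
...#.#
..#...
..#.#.
#.#..#
k=3  #..###
...#.#
..#...
.##.#.
.#...#
k=4  #..###
...#.#
..#..#
.##..#
.#....
k=5  #..###
..##.#
.#.#.#
.#...#
.#....
k=6  #..###
..##.#
.#.#.#
.....#
#.#...
k=7  #..##.
..###.
.#.#..
.....#
#.#...
k=8  #..##.
..###.
.#.#.#
....#.
#.#..#
k=9  #.###.
.#..#.
.###.#
....#.
#.#..#
k=10  #.###.
.#..#.
####.#
##..#.
..#..#
k=11  #.###.
.#..#.
####..
##...#
..#...

14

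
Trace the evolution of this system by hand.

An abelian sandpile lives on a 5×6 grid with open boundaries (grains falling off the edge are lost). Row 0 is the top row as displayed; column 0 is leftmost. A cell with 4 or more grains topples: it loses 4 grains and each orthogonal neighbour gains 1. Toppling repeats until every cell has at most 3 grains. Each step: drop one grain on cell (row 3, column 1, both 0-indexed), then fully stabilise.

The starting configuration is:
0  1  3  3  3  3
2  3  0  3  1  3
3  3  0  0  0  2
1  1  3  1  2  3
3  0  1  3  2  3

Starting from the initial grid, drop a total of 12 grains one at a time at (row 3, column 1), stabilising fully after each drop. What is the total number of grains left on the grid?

62

[0] 0  1  3  3  3  3
2  3  0  3  1  3
3  3  0  0  0  2
1  1  3  1  2  3
3  0  1  3  2  3
[1] 0  1  3  3  3  3
2  3  0  3  1  3
3  3  0  0  0  2
1  2  3  1  2  3
3  0  1  3  2  3
[2] 0  1  3  3  3  3
2  3  0  3  1  3
3  3  0  0  0  2
1  3  3  1  2  3
3  0  1  3  2  3
[3] 1  2  3  3  3  3
0  1  1  3  1  3
1  2  2  0  0  2
3  2  0  2  2  3
3  1  2  3  2  3
[4] 1  2  3  3  3  3
0  1  1  3  1  3
1  2  2  0  0  2
3  3  0  2  2  3
3  1  2  3  2  3
[5] 1  2  3  3  3  3
0  1  1  3  1  3
2  3  2  0  0  2
1  1  1  2  2  3
0  3  2  3  2  3
[6] 1  2  3  3  3  3
0  1  1  3  1  3
2  3  2  0  0  2
1  2  1  2  2  3
0  3  2  3  2  3
[7] 1  2  3  3  3  3
0  1  1  3  1  3
2  3  2  0  0  2
1  3  1  2  2  3
0  3  2  3  2  3
[8] 1  2  3  3  3  3
0  2  1  3  1  3
3  0  3  0  0  2
2  2  2  2  2  3
1  0  3  3  2  3
[9] 1  2  3  3  3  3
0  2  1  3  1  3
3  0  3  0  0  2
2  3  2  2  2  3
1  0  3  3  2  3
[10] 1  2  3  3  3  3
0  2  1  3  1  3
3  1  3  0  0  2
3  0  3  2  2  3
1  1  3  3  2  3
[11] 1  2  3  3  3  3
0  2  1  3  1  3
3  1  3  0  0  2
3  1  3  2  2  3
1  1  3  3  2  3
[12] 1  2  3  3  3  3
0  2  1  3  1  3
3  1  3  0  0  2
3  2  3  2  2  3
1  1  3  3  2  3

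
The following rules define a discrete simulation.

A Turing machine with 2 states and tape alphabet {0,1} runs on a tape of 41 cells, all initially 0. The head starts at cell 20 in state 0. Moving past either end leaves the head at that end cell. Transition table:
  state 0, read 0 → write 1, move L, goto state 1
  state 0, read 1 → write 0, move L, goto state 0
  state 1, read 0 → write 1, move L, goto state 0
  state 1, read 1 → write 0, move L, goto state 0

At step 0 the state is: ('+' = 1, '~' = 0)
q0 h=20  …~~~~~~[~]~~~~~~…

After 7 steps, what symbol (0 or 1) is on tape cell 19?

1

gen 0: q0 h=20  …~~~~~~[~]~~~~~~…
gen 1: q1 h=19  …~~~~~~[~]+~~~~~…
gen 2: q0 h=18  …~~~~~~[~]++~~~~…
gen 3: q1 h=17  …~~~~~~[~]+++~~~…
gen 4: q0 h=16  …~~~~~~[~]++++~~…
gen 5: q1 h=15  …~~~~~~[~]+++++~…
gen 6: q0 h=14  …~~~~~~[~]++++++…
gen 7: q1 h=13  …~~~~~~[~]++++++…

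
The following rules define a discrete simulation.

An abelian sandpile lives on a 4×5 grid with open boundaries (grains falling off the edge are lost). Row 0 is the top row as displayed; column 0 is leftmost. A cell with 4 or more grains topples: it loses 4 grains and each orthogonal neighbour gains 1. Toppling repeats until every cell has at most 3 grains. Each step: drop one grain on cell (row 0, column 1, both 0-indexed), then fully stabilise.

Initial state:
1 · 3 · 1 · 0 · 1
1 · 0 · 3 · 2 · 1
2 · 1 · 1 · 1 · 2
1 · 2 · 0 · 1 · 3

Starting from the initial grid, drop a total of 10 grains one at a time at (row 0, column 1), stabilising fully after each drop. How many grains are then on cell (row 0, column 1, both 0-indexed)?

[0] 1 · 3 · 1 · 0 · 1
1 · 0 · 3 · 2 · 1
2 · 1 · 1 · 1 · 2
1 · 2 · 0 · 1 · 3
[1] 2 · 0 · 2 · 0 · 1
1 · 1 · 3 · 2 · 1
2 · 1 · 1 · 1 · 2
1 · 2 · 0 · 1 · 3
[2] 2 · 1 · 2 · 0 · 1
1 · 1 · 3 · 2 · 1
2 · 1 · 1 · 1 · 2
1 · 2 · 0 · 1 · 3
[3] 2 · 2 · 2 · 0 · 1
1 · 1 · 3 · 2 · 1
2 · 1 · 1 · 1 · 2
1 · 2 · 0 · 1 · 3
[4] 2 · 3 · 2 · 0 · 1
1 · 1 · 3 · 2 · 1
2 · 1 · 1 · 1 · 2
1 · 2 · 0 · 1 · 3
[5] 3 · 0 · 3 · 0 · 1
1 · 2 · 3 · 2 · 1
2 · 1 · 1 · 1 · 2
1 · 2 · 0 · 1 · 3
[6] 3 · 1 · 3 · 0 · 1
1 · 2 · 3 · 2 · 1
2 · 1 · 1 · 1 · 2
1 · 2 · 0 · 1 · 3
[7] 3 · 2 · 3 · 0 · 1
1 · 2 · 3 · 2 · 1
2 · 1 · 1 · 1 · 2
1 · 2 · 0 · 1 · 3
[8] 3 · 3 · 3 · 0 · 1
1 · 2 · 3 · 2 · 1
2 · 1 · 1 · 1 · 2
1 · 2 · 0 · 1 · 3
[9] 0 · 3 · 1 · 1 · 1
3 · 0 · 1 · 3 · 1
2 · 2 · 2 · 1 · 2
1 · 2 · 0 · 1 · 3
[10] 1 · 0 · 2 · 1 · 1
3 · 1 · 1 · 3 · 1
2 · 2 · 2 · 1 · 2
1 · 2 · 0 · 1 · 3

0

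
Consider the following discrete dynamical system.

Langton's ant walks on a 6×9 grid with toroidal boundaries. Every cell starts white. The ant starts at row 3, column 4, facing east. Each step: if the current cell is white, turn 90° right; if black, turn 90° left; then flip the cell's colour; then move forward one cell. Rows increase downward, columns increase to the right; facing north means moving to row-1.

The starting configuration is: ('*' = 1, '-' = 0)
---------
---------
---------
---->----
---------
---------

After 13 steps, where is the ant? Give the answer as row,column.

2,4

step 0: ---------
---------
---------
---->----
---------
---------
step 1: ---------
---------
---------
----*----
----v----
---------
step 2: ---------
---------
---------
----*----
---<*----
---------
step 3: ---------
---------
---------
---^*----
---**----
---------
step 4: ---------
---------
---------
---*>----
---**----
---------
step 5: ---------
---------
----^----
---*-----
---**----
---------
step 6: ---------
---------
----*>---
---*-----
---**----
---------
step 7: ---------
---------
----**---
---*-v---
---**----
---------
step 8: ---------
---------
----**---
---*<*---
---**----
---------
step 9: ---------
---------
----^*---
---***---
---**----
---------
step 10: ---------
---------
---<-*---
---***---
---**----
---------
step 11: ---------
---^-----
---*-*---
---***---
---**----
---------
step 12: ---------
---*>----
---*-*---
---***---
---**----
---------
step 13: ---------
---**----
---*v*---
---***---
---**----
---------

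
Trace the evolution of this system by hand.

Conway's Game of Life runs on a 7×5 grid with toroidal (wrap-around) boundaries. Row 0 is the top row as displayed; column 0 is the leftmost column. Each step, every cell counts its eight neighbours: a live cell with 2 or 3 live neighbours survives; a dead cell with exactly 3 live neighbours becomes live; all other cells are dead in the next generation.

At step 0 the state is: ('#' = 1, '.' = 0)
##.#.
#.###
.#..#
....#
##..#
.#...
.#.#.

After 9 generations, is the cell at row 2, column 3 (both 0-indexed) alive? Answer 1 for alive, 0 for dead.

0

step 0: ##.#.
#.###
.#..#
....#
##..#
.#...
.#.#.
step 1: .....
.....
.##..
.#.##
.#..#
.#..#
.#..#
step 2: .....
.....
####.
.#.##
.#..#
.####
.....
step 3: .....
.##..
##.#.
.....
.#...
.####
..##.
step 4: .#.#.
###..
##...
###..
##.#.
##..#
.#..#
step 5: ...##
....#
....#
.....
...#.
...#.
.#.##
step 6: ..#..
#...#
.....
.....
.....
...#.
#....
step 7: ##..#
.....
.....
.....
.....
.....
.....
step 8: #....
#....
.....
.....
.....
.....
#....
step 9: ##..#
.....
.....
.....
.....
.....
.....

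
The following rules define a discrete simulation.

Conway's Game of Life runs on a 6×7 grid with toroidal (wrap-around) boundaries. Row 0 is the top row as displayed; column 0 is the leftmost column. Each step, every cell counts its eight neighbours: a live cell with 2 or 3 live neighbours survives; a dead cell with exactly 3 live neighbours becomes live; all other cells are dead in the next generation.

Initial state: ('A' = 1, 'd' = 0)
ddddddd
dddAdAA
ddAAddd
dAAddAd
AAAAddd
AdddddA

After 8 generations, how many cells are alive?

0) ddddddd
dddAdAA
ddAAddd
dAAddAd
AAAAddd
AdddddA
1) AddddAd
ddAAAdd
dAdAdAA
AdddAdd
dddAddd
AdAdddA
2) AdAdAAd
AAAAddd
AAdddAA
AdAAAAA
AAdAddA
AAddddA
3) ddddAAd
dddAddd
ddddddd
dddAddd
dddAddd
dddAAdd
4) dddddAd
ddddAdd
ddddddd
ddddddd
ddAAddd
dddAdAd
5) dddddAd
ddddddd
ddddddd
ddddddd
ddAAAdd
ddAAddd
6) ddddddd
ddddddd
ddddddd
dddAddd
ddAdAdd
ddAdddd
7) ddddddd
ddddddd
ddddddd
dddAddd
ddAdddd
dddAddd
8) ddddddd
ddddddd
ddddddd
ddddddd
ddAAddd
ddddddd

2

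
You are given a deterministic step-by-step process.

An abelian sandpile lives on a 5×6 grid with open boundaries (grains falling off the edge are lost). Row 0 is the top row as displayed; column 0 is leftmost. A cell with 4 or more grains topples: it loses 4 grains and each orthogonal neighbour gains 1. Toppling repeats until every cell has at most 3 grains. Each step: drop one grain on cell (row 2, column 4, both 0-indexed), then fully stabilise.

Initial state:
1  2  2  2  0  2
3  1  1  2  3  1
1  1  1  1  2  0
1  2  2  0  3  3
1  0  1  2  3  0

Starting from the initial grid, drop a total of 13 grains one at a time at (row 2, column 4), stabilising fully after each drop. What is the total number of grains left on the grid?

[0] 1  2  2  2  0  2
3  1  1  2  3  1
1  1  1  1  2  0
1  2  2  0  3  3
1  0  1  2  3  0
[1] 1  2  2  2  0  2
3  1  1  2  3  1
1  1  1  1  3  0
1  2  2  0  3  3
1  0  1  2  3  0
[2] 1  2  2  2  1  2
3  1  1  3  0  2
1  1  1  2  2  2
1  2  2  1  2  0
1  0  1  3  0  2
[3] 1  2  2  2  1  2
3  1  1  3  0  2
1  1  1  2  3  2
1  2  2  1  2  0
1  0  1  3  0  2
[4] 1  2  2  2  1  2
3  1  1  3  1  2
1  1  1  3  0  3
1  2  2  1  3  0
1  0  1  3  0  2
[5] 1  2  2  2  1  2
3  1  1  3  1  2
1  1  1  3  1  3
1  2  2  1  3  0
1  0  1  3  0  2
[6] 1  2  2  2  1  2
3  1  1  3  1  2
1  1  1  3  2  3
1  2  2  1  3  0
1  0  1  3  0  2
[7] 1  2  2  2  1  2
3  1  1  3  1  2
1  1  1  3  3  3
1  2  2  1  3  0
1  0  1  3  0  2
[8] 1  2  2  3  1  2
3  1  2  0  3  3
1  1  2  1  3  0
1  2  2  3  0  2
1  0  1  3  1  2
[9] 1  2  2  3  2  3
3  1  2  1  1  0
1  1  2  2  1  2
1  2  2  3  1  2
1  0  1  3  1  2
[10] 1  2  2  3  2  3
3  1  2  1  1  0
1  1  2  2  2  2
1  2  2  3  1  2
1  0  1  3  1  2
[11] 1  2  2  3  2  3
3  1  2  1  1  0
1  1  2  2  3  2
1  2  2  3  1  2
1  0  1  3  1  2
[12] 1  2  2  3  2  3
3  1  2  1  2  0
1  1  2  3  0  3
1  2  2  3  2  2
1  0  1  3  1  2
[13] 1  2  2  3  2  3
3  1  2  1  2  0
1  1  2  3  1  3
1  2  2  3  2  2
1  0  1  3  1  2

53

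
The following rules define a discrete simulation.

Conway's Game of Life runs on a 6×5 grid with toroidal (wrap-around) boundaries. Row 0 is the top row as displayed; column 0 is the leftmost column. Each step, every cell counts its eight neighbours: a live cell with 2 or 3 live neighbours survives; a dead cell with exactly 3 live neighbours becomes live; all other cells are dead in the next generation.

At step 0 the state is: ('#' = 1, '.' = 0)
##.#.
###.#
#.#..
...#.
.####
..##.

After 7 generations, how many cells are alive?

8

step 0: ##.#.
###.#
#.#..
...#.
.####
..##.
step 1: .....
.....
#.#..
#....
.#..#
.....
step 2: .....
.....
.#...
#...#
#....
.....
step 3: .....
.....
#....
##..#
#...#
.....
step 4: .....
.....
##..#
.#...
.#..#
.....
step 5: .....
#....
##...
.##.#
#....
.....
step 6: .....
##...
..#.#
..#.#
##...
.....
step 7: .....
##...
..#.#
..#.#
##...
.....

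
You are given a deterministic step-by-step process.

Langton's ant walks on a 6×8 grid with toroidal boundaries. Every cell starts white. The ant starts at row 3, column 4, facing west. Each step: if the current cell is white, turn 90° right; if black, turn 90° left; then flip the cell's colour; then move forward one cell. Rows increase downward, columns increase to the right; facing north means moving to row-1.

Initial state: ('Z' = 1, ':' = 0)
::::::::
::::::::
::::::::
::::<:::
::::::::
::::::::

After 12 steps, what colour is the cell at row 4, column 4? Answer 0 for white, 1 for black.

k=0  ::::::::
::::::::
::::::::
::::<:::
::::::::
::::::::
k=1  ::::::::
::::::::
::::^:::
::::Z:::
::::::::
::::::::
k=2  ::::::::
::::::::
::::Z>::
::::Z:::
::::::::
::::::::
k=3  ::::::::
::::::::
::::ZZ::
::::Zv::
::::::::
::::::::
k=4  ::::::::
::::::::
::::ZZ::
::::<Z::
::::::::
::::::::
k=5  ::::::::
::::::::
::::ZZ::
:::::Z::
::::v:::
::::::::
k=6  ::::::::
::::::::
::::ZZ::
:::::Z::
:::<Z:::
::::::::
k=7  ::::::::
::::::::
::::ZZ::
:::^:Z::
:::ZZ:::
::::::::
k=8  ::::::::
::::::::
::::ZZ::
:::Z>Z::
:::ZZ:::
::::::::
k=9  ::::::::
::::::::
::::ZZ::
:::ZZZ::
:::Zv:::
::::::::
k=10  ::::::::
::::::::
::::ZZ::
:::ZZZ::
:::Z:>::
::::::::
k=11  ::::::::
::::::::
::::ZZ::
:::ZZZ::
:::Z:Z::
:::::v::
k=12  ::::::::
::::::::
::::ZZ::
:::ZZZ::
:::Z:Z::
::::<Z::

0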